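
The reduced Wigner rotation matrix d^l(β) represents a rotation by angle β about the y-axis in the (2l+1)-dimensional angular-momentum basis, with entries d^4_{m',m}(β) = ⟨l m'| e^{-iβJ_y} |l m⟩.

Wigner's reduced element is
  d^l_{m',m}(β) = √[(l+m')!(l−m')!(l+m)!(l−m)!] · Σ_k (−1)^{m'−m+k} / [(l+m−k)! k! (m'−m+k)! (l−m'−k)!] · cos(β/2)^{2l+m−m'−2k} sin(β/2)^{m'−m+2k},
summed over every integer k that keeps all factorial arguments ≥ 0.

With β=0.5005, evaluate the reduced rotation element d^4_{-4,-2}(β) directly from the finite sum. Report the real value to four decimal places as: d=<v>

d^4_{-4,-2}(β=0.5005) via Wigner's sum:
With c≡cos(β/2)=0.968851 and s≡sin(β/2)=0.247646, N=[1·40320·2·720]^{1/2}=7619.763776
The bounds max(0,m−m')=2 and min(l+m,l−m')=2 give 1 term
  k=2: (−1)^0·7619.7638/(1440)·0.9689^6·0.2476^2 = +0.268400
d^4_{-4,-2}(0.5005) = +0.268400

d=0.2684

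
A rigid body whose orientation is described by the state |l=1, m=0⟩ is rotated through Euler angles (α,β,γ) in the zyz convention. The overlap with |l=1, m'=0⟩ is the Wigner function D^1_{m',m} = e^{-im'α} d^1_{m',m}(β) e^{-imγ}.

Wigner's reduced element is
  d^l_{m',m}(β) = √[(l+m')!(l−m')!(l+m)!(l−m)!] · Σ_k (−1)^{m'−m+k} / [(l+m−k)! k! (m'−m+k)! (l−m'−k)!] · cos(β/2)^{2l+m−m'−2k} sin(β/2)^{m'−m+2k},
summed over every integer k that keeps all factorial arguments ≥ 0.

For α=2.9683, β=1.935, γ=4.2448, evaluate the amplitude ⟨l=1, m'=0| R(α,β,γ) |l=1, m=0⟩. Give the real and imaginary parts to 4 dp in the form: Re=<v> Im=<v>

Re=-0.3562 Im=0.0000

D^1_{0,0}(2.9683,1.935,4.2448) = e^{-i·0·2.9683}·d^1_{0,0}(1.935)·e^{-i·0·4.2448}. Compute d first:
Half-angle: c=0.567360, s=0.823470. N=√(1·1·1·1)=1.000000
k: max(0,(0)−(0))=0 … min(1+(0),1−(0))=1
  k=0: (−1)^0·1.0000/(1)·0.5674^2·0.8235^0 = +0.321897
  k=1: (−1)^1·1.0000/(1)·0.5674^0·0.8235^2 = -0.678103
d^1_{0,0}(1.935) = +0.321897 -0.678103 = -0.356205
D = (+1.000000+0.000000i)·(-0.356205)·(+1.000000+0.000000i) = -0.356205+0.000000i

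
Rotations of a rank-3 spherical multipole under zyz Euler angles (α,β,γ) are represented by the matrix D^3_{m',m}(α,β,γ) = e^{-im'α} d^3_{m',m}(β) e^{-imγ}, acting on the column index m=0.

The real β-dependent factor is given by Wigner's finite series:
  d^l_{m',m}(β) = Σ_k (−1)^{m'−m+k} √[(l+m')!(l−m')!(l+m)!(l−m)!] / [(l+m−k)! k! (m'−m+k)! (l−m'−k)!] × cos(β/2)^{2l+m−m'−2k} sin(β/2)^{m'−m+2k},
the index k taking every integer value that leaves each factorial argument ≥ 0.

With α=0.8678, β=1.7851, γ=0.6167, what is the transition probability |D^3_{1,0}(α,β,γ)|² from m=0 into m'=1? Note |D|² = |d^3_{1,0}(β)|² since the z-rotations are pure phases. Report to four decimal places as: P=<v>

P=0.1072

Split into d^3_{1,0}(β=1.7851) × two z-phases.
Half-angle: c=0.627428, s=0.778674. N=√(24·2·6·6)=41.569219
k∈{0,1,2} keeps every argument non-negative
  k=0: (−1)^1·41.5692/(12)·0.6274^5·0.7787^1 = -0.262281
  k=1: (−1)^2·41.5692/(4)·0.6274^3·0.7787^3 = +1.211914
  k=2: (−1)^3·41.5692/(12)·0.6274^1·0.7787^5 = -0.622205
d^3_{1,0}(1.7851) = -0.262281 +1.211914 -0.622205 = +0.327427
|D^3_{1,0}|² = |d^3_{1,0}(β)|² = (+0.327427)² = 0.107209 (the z-rotation phases have unit modulus)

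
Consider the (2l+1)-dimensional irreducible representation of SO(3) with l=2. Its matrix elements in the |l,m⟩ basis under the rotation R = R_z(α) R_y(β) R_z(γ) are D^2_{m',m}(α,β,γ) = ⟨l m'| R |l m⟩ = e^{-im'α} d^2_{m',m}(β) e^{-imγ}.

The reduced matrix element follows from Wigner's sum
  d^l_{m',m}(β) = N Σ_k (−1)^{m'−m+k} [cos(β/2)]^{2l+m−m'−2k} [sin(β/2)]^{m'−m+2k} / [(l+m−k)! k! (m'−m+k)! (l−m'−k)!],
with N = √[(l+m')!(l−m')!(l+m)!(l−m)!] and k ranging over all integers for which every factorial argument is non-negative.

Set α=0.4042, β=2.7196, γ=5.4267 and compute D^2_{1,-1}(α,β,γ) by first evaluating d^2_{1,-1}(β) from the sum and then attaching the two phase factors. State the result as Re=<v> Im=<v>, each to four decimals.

Re=-0.2406 Im=0.7508

First d^2_{1,-1}(β=2.7196), then the phase factors e^{-i(1)α} and e^{-i(-1)γ}:
Half-angle: c=0.209434, s=0.977823. N=√(6·1·1·6)=6.000000
Admissible k: 0..1 (factorial args all ≥0)
  k=0: (−1)^2·6.0000/(2)·0.2094^2·0.9778^2 = +0.125816
  k=1: (−1)^3·6.0000/(6)·0.2094^0·0.9778^4 = -0.914199
d^2_{1,-1}(2.7196) = +0.125816 -0.914199 = -0.788382
Phases: e^{-i·(1)·0.4042}=+0.919417-0.393283i, e^{-i·(-1)·5.4267}=+0.655097-0.755545i ⇒ D=-0.240586+0.750776i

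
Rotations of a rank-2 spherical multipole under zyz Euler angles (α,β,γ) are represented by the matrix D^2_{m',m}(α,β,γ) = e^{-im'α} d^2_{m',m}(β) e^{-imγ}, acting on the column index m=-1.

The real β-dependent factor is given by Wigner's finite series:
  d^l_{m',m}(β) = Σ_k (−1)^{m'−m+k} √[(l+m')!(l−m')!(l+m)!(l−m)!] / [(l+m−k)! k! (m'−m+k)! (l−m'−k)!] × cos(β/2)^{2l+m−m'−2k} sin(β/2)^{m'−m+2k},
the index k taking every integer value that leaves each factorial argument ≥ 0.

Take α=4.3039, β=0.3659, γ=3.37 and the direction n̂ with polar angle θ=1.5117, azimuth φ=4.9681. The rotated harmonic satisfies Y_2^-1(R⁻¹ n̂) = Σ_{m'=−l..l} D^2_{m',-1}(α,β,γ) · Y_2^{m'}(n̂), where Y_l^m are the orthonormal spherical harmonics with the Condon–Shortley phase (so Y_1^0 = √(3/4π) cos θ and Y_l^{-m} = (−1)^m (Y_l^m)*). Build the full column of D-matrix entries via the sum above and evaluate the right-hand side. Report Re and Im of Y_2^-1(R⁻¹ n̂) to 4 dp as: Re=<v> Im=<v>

Re=-0.2167 Im=0.1138

Need the full column D^2_{m',-1} for m'=−2..2 at α=4.3039, β=0.3659, γ=3.37.
cos(β/2)=0.983311, sin(β/2)=0.181931
d^2_{-2,-1}: single k=1 term ⇒ +0.345947;  D = +0.287737-0.192061i
d^2_{-1,-1}: k∈[0..1] ⇒ +0.934898 -0.096010 = +0.838887;  D = +0.150253+0.825322i
d^2_{0,-1}: k∈[0..1] ⇒ -0.423697 +0.014504 = -0.409193;  D = +0.398566+0.092652i
d^2_{1,-1}: k∈[0..1] ⇒ +0.096010 -0.001096 = +0.094915;  D = +0.056446-0.076306i
d^2_{2,-1}: single k=0 term ⇒ -0.011842;  D = -0.005940-0.010245i
Y_2^{m'}(θ=1.5117,φ=4.9681) and Σ D·Y over m':
  (+0.2877-0.1921i)·(-0.3357+0.1884i)  (+0.1503+0.8253i)·(+0.0115+0.0441i)  (+0.3986+0.0927i)·(-0.3121+0.0000i)  (+0.0564-0.0763i)·(-0.0115+0.0441i)  (-0.0059-0.0102i)·(-0.3357-0.1884i)
Y_2^-1(R⁻¹ n̂) = -0.216655+0.113815i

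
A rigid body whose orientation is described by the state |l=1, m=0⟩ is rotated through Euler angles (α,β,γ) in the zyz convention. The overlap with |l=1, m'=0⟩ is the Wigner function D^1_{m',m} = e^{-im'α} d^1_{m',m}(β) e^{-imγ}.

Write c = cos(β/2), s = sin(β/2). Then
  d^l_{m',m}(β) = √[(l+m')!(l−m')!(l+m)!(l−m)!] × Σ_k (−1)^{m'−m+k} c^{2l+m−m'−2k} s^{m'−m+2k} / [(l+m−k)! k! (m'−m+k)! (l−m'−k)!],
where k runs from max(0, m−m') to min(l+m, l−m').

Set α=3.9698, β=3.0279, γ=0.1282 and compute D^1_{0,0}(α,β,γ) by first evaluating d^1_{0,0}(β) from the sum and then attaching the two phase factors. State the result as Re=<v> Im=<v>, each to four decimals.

Split into d^1_{0,0}(β=3.0279) × two z-phases.
Half-angle: c=0.056816, s=0.998385. N=√(1·1·1·1)=1.000000
k: max(0,(0)−(0))=0 … min(1+(0),1−(0))=1
  k=0: (−1)^0·1.0000/(1)·0.0568^2·0.9984^0 = +0.003228
  k=1: (−1)^1·1.0000/(1)·0.0568^0·0.9984^2 = -0.996772
d^1_{0,0}(3.0279) = +0.003228 -0.996772 = -0.993544
Attach z-rotation phases: D = e^{-i(0)(3.9698)}·(-0.993544)·e^{-i(0)(0.1282)} = -0.993544+0.000000i

Re=-0.9935 Im=0.0000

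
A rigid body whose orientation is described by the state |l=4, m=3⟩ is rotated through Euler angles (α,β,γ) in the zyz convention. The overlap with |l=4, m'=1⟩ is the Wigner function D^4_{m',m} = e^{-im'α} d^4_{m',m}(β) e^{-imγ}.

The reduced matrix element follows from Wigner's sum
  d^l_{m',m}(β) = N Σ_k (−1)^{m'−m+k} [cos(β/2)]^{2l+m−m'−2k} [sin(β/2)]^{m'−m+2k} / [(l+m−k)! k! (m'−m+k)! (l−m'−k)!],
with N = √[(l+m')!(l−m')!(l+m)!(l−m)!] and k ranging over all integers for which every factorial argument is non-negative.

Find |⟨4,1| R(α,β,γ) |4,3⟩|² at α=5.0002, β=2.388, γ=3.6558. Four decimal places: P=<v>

D^4_{1,3}(5.0002,2.388,3.6558) = e^{-i·1·5.0002}·d^4_{1,3}(2.388)·e^{-i·3·3.6558}. Compute d first:
With c≡cos(β/2)=0.367943 and s≡sin(β/2)=0.929848, N=[120·6·5040·1]^{1/2}=1904.940944
Admissible k: 2..3 (factorial args all ≥0)
  k=2: (−1)^0·1904.9409/(240)·0.3679^6·0.9298^2 = +0.017029
  k=3: (−1)^1·1904.9409/(144)·0.3679^4·0.9298^4 = -0.181256
d^4_{1,3}(2.388) = +0.017029 -0.181256 = -0.164227
|D^4_{1,3}|² = |d^4_{1,3}(β)|² = (-0.164227)² = 0.026970 (the z-rotation phases have unit modulus)

P=0.0270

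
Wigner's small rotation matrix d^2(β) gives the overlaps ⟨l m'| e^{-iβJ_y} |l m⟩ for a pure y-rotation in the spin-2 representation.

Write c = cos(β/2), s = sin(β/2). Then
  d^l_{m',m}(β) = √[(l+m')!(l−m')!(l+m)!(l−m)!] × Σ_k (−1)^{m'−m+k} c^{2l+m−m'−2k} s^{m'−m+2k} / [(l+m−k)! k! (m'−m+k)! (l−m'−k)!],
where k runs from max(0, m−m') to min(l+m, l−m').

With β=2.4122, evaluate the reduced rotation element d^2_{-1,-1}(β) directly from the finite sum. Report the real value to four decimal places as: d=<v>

d^2_{-1,-1}(β=2.4122) via Wigner's sum:
With c≡cos(β/2)=0.356666 and s≡sin(β/2)=0.934232, N=[1·6·1·6]^{1/2}=6.000000
k∈{0,1} keeps every argument non-negative
  k=0: (−1)^0·6.0000/(6)·0.3567^4·0.9342^0 = +0.016182
  k=1: (−1)^1·6.0000/(2)·0.3567^2·0.9342^2 = -0.333084
d^2_{-1,-1}(2.4122) = +0.016182 -0.333084 = -0.316901

d=-0.3169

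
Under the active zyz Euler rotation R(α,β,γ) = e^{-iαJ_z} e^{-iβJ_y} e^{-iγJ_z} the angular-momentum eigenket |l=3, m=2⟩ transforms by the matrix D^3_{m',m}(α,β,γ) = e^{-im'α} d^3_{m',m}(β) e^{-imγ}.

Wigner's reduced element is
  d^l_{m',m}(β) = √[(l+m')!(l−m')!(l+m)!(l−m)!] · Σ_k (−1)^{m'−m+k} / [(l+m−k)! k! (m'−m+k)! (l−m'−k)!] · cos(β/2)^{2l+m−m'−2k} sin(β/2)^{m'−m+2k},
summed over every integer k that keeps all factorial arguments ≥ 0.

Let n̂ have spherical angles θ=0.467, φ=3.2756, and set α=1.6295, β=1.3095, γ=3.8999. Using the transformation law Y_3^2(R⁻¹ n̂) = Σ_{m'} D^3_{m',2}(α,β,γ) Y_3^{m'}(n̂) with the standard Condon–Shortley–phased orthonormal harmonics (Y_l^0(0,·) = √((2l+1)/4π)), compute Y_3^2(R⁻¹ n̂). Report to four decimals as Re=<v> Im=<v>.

Re=-0.1519 Im=-0.1212

Need the full column D^3_{m',2} for m'=−3..3 at α=1.6295, β=1.3095, γ=3.8999.
cos(β/2)=0.793200, sin(β/2)=0.608961
d^3_{-3,2}: single k=5 term ⇒ +0.162707;  D = -0.158411-0.037140i
d^3_{-2,2}: k∈[4..5] ⇒ +0.432607 -0.050996 = +0.381611;  D = -0.065159+0.376007i
d^3_{-1,2}: k∈[3..4] ⇒ +0.712766 -0.210054 = +0.502712;  D = +0.499512+0.056628i
d^3_{0,2}: k∈[2..3] ⇒ +0.804027 -0.473897 = +0.330130;  D = +0.017878-0.329646i
d^3_{1,2}: k∈[1..2] ⇒ +0.604649 -0.712766 = -0.108116;  D = +0.108115-0.000489i
d^3_{2,2}: k∈[0..1] ⇒ +0.249056 -0.733973 = -0.484917;  D = -0.030639-0.483948i
d^3_{3,2}: single k=0 term ⇒ -0.468359;  D = -0.464882+0.056965i
Y_3^{m'}(θ=0.467,φ=3.2756) and Σ D·Y over m':
  (-0.1584-0.0371i)·(-0.0350+0.0149i)  (-0.0652+0.3760i)·(+0.1784-0.0490i)  (+0.4995+0.0566i)·(-0.4306+0.0581i)  (+0.0179-0.3296i)·(+0.3287+0.0000i)  (+0.1081-0.0005i)·(+0.4306+0.0581i)  (-0.0306-0.4839i)·(+0.1784+0.0490i)  (-0.4649+0.0570i)·(+0.0350+0.0149i)
Y_3^2(R⁻¹ n̂) = -0.151933-0.121237i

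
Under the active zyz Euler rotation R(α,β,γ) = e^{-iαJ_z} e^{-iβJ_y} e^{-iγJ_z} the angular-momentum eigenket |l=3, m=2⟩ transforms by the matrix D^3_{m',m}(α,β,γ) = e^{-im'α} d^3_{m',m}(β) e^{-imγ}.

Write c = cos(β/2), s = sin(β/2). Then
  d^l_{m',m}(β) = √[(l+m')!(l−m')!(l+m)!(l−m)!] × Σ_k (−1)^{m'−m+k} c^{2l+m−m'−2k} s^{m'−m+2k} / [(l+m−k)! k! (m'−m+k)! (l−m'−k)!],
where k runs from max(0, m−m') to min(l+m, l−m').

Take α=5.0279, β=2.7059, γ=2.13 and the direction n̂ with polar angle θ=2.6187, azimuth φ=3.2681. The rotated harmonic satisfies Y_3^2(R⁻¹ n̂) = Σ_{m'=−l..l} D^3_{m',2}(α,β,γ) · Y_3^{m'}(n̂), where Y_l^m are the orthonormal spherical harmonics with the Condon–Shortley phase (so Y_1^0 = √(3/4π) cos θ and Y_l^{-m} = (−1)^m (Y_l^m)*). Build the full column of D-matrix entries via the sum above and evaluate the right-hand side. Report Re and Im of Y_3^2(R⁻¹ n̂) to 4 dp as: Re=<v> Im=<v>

Need the full column D^3_{m',2} for m'=−3..3 at α=5.0279, β=2.7059, γ=2.13.
cos(β/2)=0.216127, sin(β/2)=0.976365
d^3_{-3,2}: single k=5 term ⇒ +0.469728;  D = -0.080337-0.462807i
d^3_{-2,2}: k∈[4..5] ⇒ +0.212246 -0.866311 = -0.654065;  D = -0.577906+0.306310i
d^3_{-1,2}: k∈[3..4] ⇒ +0.059429 -0.606417 = -0.546988;  D = -0.393487-0.379952i
d^3_{0,2}: k∈[2..3] ⇒ +0.011393 -0.232503 = -0.221111;  D = +0.096651-0.198868i
d^3_{1,2}: k∈[1..2] ⇒ +0.001456 -0.059429 = -0.057973;  D = +0.057430+0.007910i
d^3_{2,2}: k∈[0..1] ⇒ +0.000102 -0.010400 = -0.010298;  D = +0.001830+0.010134i
d^3_{3,2}: single k=0 term ⇒ -0.001128;  D = -0.000993+0.000535i
Y_3^{m'}(θ=2.6187,φ=3.2681) and Σ D·Y over m':
  (-0.0803-0.4628i)·(-0.0483+0.0193i)  (-0.5779+0.3063i)·(-0.2138+0.0553i)  (-0.3935-0.3800i)·(-0.4408+0.0561i)  (+0.0967-0.1989i)·(-0.2435+0.0000i)  (+0.0574+0.0079i)·(+0.4408+0.0561i)  (+0.0018+0.0101i)·(-0.2138-0.0553i)  (-0.0010+0.0005i)·(+0.0483+0.0193i)
Y_3^2(R⁻¹ n̂) = +0.315591+0.121639i

Re=0.3156 Im=0.1216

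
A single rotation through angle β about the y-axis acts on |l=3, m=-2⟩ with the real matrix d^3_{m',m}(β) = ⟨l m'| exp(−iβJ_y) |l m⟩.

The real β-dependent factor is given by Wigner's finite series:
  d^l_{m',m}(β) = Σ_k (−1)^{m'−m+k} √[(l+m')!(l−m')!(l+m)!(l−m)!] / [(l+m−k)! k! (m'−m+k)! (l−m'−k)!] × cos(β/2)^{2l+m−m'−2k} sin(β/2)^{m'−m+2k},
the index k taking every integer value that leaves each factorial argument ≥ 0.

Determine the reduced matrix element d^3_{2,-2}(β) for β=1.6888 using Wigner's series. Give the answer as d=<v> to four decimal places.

d^3_{2,-2}(β=1.6888) via Wigner's sum:
With c≡cos(β/2)=0.664180 and s≡sin(β/2)=0.747573, N=[120·1·1·120]^{1/2}=120.000000
k∈{0,1} keeps every argument non-negative
  k=0: (−1)^4·120.0000/(24)·0.6642^2·0.7476^4 = +0.688899
  k=1: (−1)^5·120.0000/(120)·0.6642^0·0.7476^6 = -0.174550
d^3_{2,-2}(1.6888) = +0.688899 -0.174550 = +0.514348

d=0.5143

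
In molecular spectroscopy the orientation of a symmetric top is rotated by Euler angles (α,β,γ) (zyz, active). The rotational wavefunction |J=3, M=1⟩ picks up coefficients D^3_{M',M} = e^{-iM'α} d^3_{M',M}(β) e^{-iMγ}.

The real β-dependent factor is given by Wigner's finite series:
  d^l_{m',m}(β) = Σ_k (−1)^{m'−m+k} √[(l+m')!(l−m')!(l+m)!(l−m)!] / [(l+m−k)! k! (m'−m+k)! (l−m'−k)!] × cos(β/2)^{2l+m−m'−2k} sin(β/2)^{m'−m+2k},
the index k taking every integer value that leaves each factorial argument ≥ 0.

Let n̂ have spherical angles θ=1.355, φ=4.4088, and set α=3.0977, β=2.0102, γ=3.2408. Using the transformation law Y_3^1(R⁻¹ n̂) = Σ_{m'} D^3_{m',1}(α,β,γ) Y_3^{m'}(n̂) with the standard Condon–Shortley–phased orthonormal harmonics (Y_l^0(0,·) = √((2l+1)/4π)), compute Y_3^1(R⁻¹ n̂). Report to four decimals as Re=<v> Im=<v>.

Need the full column D^3_{m',1} for m'=−3..3 at α=3.0977, β=2.0102, γ=3.2408.
cos(β/2)=0.536004, sin(β/2)=0.844216
d^3_{-3,1}: single k=4 term ⇒ +0.565190;  D = +0.550193-0.129338i
d^3_{-2,1}: k∈[3..4] ⇒ +0.585995 -0.726833 = -0.140838;  D = +0.138383-0.026183i
d^3_{-1,1}: k∈[2..4] ⇒ +0.352963 -1.167452 +0.362010 = -0.452479;  D = -0.447855+0.064529i
d^3_{0,1}: k∈[1..3] ⇒ +0.129385 -0.962887 +0.796206 = -0.037297;  D = +0.037114-0.003694i
d^3_{1,1}: k∈[0..2] ⇒ +0.023714 -0.470618 +0.875589 = +0.428686;  D = +0.428030-0.023701i
d^3_{2,1}: k∈[0..1] ⇒ -0.118112 +0.585995 = +0.467883;  D = -0.467853+0.005344i
d^3_{3,1}: single k=0 term ⇒ +0.227837;  D = +0.227717+0.007397i
Y_3^{m'}(θ=1.355,φ=4.4088) and Σ D·Y over m':
  (+0.5502-0.1293i)·(+0.3072-0.2384i)  (+0.1384-0.0262i)·(-0.1715-0.1191i)  (-0.4479+0.0645i)·(+0.0727-0.2322i)  (+0.0371-0.0037i)·(-0.2214+0.0000i)  (+0.4280-0.0237i)·(-0.0727-0.2322i)  (-0.4679+0.0053i)·(-0.1715+0.1191i)  (+0.2277+0.0074i)·(-0.3072-0.2384i)
Y_3^1(R⁻¹ n̂) = +0.060281-0.284287i

Re=0.0603 Im=-0.2843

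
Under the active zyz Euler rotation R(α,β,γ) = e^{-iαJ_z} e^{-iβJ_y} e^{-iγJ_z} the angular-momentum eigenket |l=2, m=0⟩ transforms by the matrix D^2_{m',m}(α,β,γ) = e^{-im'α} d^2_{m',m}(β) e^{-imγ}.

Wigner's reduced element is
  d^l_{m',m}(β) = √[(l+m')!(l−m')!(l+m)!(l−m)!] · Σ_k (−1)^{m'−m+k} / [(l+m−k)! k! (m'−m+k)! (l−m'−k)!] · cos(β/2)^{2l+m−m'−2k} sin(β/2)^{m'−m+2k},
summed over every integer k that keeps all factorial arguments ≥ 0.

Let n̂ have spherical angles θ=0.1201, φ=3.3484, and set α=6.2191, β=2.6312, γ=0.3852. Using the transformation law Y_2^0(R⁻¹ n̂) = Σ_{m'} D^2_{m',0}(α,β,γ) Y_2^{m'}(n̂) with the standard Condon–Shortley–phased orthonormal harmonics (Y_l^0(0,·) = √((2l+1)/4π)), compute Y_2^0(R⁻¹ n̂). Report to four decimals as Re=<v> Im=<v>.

Need the full column D^2_{m',0} for m'=−2..2 at α=6.2191, β=2.6312, γ=0.3852.
cos(β/2)=0.252435, sin(β/2)=0.967614
d^2_{-2,0}: single k=2 term ⇒ +0.146144;  D = +0.144945-0.018680i
d^2_{-1,0}: k∈[1..2] ⇒ +0.038127 -0.560186 = -0.522059;  D = -0.520987+0.033433i
d^2_{0,0}: k∈[0..2] ⇒ +0.004061 -0.238652 +0.876613 = +0.642022;  D = +0.642022+0.000000i
d^2_{1,0}: k∈[0..1] ⇒ -0.038127 +0.560186 = +0.522059;  D = +0.520987+0.033433i
d^2_{2,0}: single k=0 term ⇒ +0.146144;  D = +0.144945+0.018680i
Y_2^{m'}(θ=0.1201,φ=3.3484) and Σ D·Y over m':
  (+0.1449-0.0187i)·(+0.0051-0.0022i)  (-0.5210+0.0334i)·(-0.0899+0.0189i)  (+0.6420+0.0000i)·(+0.6172+0.0000i)  (+0.5210+0.0334i)·(+0.0899+0.0189i)  (+0.1449+0.0187i)·(+0.0051+0.0022i)
Y_2^0(R⁻¹ n̂) = +0.490094+0.000000i

Re=0.4901 Im=0.0000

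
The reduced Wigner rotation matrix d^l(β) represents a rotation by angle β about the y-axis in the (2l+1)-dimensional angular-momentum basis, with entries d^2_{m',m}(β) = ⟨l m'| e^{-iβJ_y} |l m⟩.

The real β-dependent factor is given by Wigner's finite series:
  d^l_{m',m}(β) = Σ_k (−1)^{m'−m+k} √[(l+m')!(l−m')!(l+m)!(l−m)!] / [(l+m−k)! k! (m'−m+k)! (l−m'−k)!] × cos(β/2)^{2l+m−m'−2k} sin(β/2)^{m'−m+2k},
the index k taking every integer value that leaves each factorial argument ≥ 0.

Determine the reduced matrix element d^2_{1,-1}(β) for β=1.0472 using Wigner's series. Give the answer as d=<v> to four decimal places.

d^2_{1,-1}(β=1.0472) via Wigner's sum:
c=cos(1.0472/2)=0.866025, s=sin(1.0472/2)=0.500001; N=√[6·1·1·6]=6.000000
k: max(0,(-1)−(1))=0 … min(2+(-1),2−(1))=1
  k=0: (−1)^2·6.0000/(2)·0.8660^2·0.5000^2 = +0.562502
  k=1: (−1)^3·6.0000/(6)·0.8660^0·0.5000^4 = -0.062501
d^2_{1,-1}(1.0472) = +0.562502 -0.062501 = +0.500001

d=0.5000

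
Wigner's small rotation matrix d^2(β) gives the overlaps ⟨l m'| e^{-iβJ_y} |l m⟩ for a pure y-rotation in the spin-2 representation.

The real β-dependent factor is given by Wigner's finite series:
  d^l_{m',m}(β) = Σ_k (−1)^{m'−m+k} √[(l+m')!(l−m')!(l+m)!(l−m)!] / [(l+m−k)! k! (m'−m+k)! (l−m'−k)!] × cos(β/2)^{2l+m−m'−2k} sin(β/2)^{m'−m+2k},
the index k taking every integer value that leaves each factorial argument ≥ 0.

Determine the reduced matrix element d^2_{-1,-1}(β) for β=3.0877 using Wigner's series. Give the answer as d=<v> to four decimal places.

d^2_{-1,-1}(β=3.0877) via Wigner's sum:
c=cos(3.0877/2)=0.026943, s=sin(3.0877/2)=0.999637; N=√[1·6·1·6]=6.000000
The bounds max(0,m−m')=0 and min(l+m,l−m')=1 give 2 terms
  k=0: (−1)^0·6.0000/(6)·0.0269^4·0.9996^0 = +0.000001
  k=1: (−1)^1·6.0000/(2)·0.0269^2·0.9996^2 = -0.002176
d^2_{-1,-1}(3.0877) = +0.000001 -0.002176 = -0.002176

d=-0.0022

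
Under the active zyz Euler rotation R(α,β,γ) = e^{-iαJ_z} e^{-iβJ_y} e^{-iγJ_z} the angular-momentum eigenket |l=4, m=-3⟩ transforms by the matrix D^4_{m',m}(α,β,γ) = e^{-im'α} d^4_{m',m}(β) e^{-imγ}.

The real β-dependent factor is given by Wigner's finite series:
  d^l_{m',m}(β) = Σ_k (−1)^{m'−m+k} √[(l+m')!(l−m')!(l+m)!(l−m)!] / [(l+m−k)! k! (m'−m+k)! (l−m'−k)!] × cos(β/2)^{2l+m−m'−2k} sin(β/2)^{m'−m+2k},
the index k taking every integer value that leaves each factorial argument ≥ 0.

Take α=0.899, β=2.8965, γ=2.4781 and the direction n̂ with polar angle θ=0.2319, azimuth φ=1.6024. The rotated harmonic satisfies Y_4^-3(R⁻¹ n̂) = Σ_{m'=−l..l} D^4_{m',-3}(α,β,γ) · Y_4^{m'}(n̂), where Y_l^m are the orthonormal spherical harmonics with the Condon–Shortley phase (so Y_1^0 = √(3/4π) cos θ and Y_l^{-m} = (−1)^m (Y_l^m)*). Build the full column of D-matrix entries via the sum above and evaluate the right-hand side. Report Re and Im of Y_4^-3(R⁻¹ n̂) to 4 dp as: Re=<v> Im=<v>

Need the full column D^4_{m',-3} for m'=−4..4 at α=0.899, β=2.8965, γ=2.4781.
cos(β/2)=0.122240, sin(β/2)=0.992501
d^4_{-4,-3}: single k=1 term ⇒ +0.000001;  D = +0.000000-0.000001i
d^4_{-3,-3}: k∈[0..1] ⇒ +0.000000 -0.000023 = -0.000023;  D = +0.000017+0.000015i
d^4_{-2,-3}: k∈[0..1] ⇒ -0.000002 +0.000300 = +0.000298;  D = -0.000293+0.000057i
d^4_{-1,-3}: k∈[0..1] ⇒ +0.000026 -0.002866 = -0.002840;  D = +0.001310-0.002520i
d^4_{0,-3}: k∈[0..1] ⇒ -0.000316 +0.020814 = +0.020498;  D = +0.008352+0.018719i
d^4_{1,-3}: k∈[0..1] ⇒ +0.002866 -0.113365 = -0.110499;  D = -0.107006-0.027564i
d^4_{2,-3}: k∈[0..1] ⇒ -0.019746 +0.433903 = +0.414157;  D = +0.330482-0.249614i
d^4_{3,-3}: k∈[0..1] ⇒ +0.099979 -0.941556 = -0.841577;  D = -0.020962+0.841316i
d^4_{4,-3}: single k=0 term ⇒ -0.327999;  D = +0.251562+0.210476i
Y_4^{m'}(θ=0.2319,φ=1.6024) and Σ D·Y over m':
  (+0.0000-0.0000i)·(+0.0012-0.0002i)  (+0.0000+0.0000i)·(+0.0014+0.0147i)  (-0.0003+0.0001i)·(-0.0993+0.0063i)  (+0.0013-0.0025i)·(-0.0121-0.3840i)  (+0.0084+0.0187i)·(+0.6331+0.0000i)  (-0.1070-0.0276i)·(+0.0121-0.3840i)  (+0.3305-0.2496i)·(-0.0993-0.0063i)  (-0.0210+0.8413i)·(-0.0014+0.0147i)  (+0.2516+0.2105i)·(+0.0012+0.0002i)
Y_4^-3(R⁻¹ n̂) = -0.054011+0.073640i

Re=-0.0540 Im=0.0736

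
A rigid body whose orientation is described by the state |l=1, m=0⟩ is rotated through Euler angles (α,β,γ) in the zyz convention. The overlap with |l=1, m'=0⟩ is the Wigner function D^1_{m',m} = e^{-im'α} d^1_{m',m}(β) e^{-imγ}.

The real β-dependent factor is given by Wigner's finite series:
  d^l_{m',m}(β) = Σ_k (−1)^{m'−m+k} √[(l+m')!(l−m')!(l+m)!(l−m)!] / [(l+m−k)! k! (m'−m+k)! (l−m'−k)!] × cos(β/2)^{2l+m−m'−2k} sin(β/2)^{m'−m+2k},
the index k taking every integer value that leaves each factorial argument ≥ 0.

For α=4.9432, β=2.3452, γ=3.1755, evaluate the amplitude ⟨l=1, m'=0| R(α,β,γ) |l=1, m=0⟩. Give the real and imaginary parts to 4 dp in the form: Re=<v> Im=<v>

D^1_{0,0}(4.9432,2.3452,3.1755) = e^{-i·0·4.9432}·d^1_{0,0}(2.3452)·e^{-i·0·3.1755}. Compute d first:
With c≡cos(β/2)=0.387756 and s≡sin(β/2)=0.921762, N=[1·1·1·1]^{1/2}=1.000000
Admissible k: 0..1 (factorial args all ≥0)
  k=0: (−1)^0·1.0000/(1)·0.3878^2·0.9218^0 = +0.150355
  k=1: (−1)^1·1.0000/(1)·0.3878^0·0.9218^2 = -0.849645
d^1_{0,0}(2.3452) = +0.150355 -0.849645 = -0.699290
D = (+1.000000+0.000000i)·(-0.699290)·(+1.000000+0.000000i) = -0.699290+0.000000i

Re=-0.6993 Im=0.0000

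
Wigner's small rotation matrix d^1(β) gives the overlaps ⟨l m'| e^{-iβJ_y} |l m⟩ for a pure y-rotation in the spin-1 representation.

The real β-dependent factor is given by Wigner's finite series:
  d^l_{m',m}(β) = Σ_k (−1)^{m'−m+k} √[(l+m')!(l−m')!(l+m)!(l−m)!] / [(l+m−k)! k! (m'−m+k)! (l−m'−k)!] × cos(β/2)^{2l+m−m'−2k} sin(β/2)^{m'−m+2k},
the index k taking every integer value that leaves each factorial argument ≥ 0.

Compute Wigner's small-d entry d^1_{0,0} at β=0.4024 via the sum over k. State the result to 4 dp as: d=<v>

d^1_{0,0}(β=0.4024) via Wigner's sum:
With c≡cos(β/2)=0.979827 and s≡sin(β/2)=0.199845, N=[1·1·1·1]^{1/2}=1.000000
The bounds max(0,m−m')=0 and min(l+m,l−m')=1 give 2 terms
  k=0: (−1)^0·1.0000/(1)·0.9798^2·0.1998^0 = +0.960062
  k=1: (−1)^1·1.0000/(1)·0.9798^0·0.1998^2 = -0.039938
d^1_{0,0}(0.4024) = +0.960062 -0.039938 = +0.920124

d=0.9201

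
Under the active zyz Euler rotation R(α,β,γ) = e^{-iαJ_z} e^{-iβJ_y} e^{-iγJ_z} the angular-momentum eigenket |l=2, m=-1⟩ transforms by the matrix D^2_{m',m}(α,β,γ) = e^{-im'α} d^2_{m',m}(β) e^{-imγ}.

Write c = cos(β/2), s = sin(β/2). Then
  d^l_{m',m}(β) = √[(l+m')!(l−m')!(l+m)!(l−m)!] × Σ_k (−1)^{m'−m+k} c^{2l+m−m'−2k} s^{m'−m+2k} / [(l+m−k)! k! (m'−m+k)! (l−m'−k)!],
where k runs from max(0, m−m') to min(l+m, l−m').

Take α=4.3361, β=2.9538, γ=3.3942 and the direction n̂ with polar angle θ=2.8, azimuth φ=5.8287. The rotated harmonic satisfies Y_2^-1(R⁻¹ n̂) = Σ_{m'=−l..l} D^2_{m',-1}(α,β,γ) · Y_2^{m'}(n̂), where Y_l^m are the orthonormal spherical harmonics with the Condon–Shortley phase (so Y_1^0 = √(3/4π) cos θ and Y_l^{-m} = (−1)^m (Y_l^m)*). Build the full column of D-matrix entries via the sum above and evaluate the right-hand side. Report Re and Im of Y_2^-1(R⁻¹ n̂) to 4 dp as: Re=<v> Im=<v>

Re=-0.1646 Im=0.2055

Need the full column D^2_{m',-1} for m'=−2..2 at α=4.3361, β=2.9538, γ=3.3942.
cos(β/2)=0.093758, sin(β/2)=0.995595
d^2_{-2,-1}: single k=1 term ⇒ +0.001641;  D = +0.001440-0.000787i
d^2_{-1,-1}: k∈[0..1] ⇒ +0.000077 -0.026140 = -0.026063;  D = -0.003215-0.025864i
d^2_{0,-1}: k∈[0..1] ⇒ -0.002010 +0.226639 = +0.224629;  D = -0.217500-0.056141i
d^2_{1,-1}: k∈[0..1] ⇒ +0.026140 -0.982496 = -0.956356;  D = -0.562579+0.773383i
d^2_{2,-1}: single k=0 term ⇒ -0.185050;  D = -0.099174-0.156230i
Y_2^{m'}(θ=2.8,φ=5.8287) and Σ D·Y over m':
  (+0.0014-0.0008i)·(+0.0266+0.0342i)  (-0.0032-0.0259i)·(-0.2191-0.1070i)  (-0.2175-0.0561i)·(+0.5246+0.0000i)  (-0.5626+0.7734i)·(+0.2191-0.1070i)  (-0.0992-0.1562i)·(+0.0266-0.0342i)
Y_2^-1(R⁻¹ n̂) = -0.164552+0.205478i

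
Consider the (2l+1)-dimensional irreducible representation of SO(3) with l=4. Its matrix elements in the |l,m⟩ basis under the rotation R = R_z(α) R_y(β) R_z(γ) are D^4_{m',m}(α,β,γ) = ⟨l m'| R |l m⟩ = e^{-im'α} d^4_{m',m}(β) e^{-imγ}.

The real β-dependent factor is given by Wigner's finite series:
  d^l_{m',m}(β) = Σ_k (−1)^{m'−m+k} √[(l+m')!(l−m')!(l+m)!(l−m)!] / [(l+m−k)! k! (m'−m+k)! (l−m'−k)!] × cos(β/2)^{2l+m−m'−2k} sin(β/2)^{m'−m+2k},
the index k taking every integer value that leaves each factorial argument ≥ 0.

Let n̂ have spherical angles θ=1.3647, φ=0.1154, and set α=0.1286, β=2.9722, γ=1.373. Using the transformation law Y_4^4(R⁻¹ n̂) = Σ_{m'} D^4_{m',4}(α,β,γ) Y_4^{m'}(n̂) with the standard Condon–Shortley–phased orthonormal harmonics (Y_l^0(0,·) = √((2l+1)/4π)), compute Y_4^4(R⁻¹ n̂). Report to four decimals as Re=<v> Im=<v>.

Re=0.2936 Im=0.3295

Need the full column D^4_{m',4} for m'=−4..4 at α=0.1286, β=2.9722, γ=1.373.
cos(β/2)=0.084595, sin(β/2)=0.996415
d^4_{-4,4}: single k=8 term ⇒ +0.971680;  D = +0.254690+0.937708i
d^4_{-3,4}: single k=7 term ⇒ +0.233331;  D = +0.089532+0.215471i
d^4_{-2,4}: single k=6 term ⇒ +0.037061;  D = +0.018492+0.032117i
d^4_{-1,4}: single k=5 term ⇒ +0.004450;  D = +0.002696+0.003540i
d^4_{0,4}: single k=4 term ⇒ +0.000422;  D = +0.000297+0.000300i
d^4_{1,4}: single k=3 term ⇒ +0.000032;  D = +0.000025+0.000020i
d^4_{2,4}: single k=2 term ⇒ +0.000002;  D = +0.000002+0.000001i
d^4_{3,4}: single k=1 term ⇒ +0.000000;  D = +0.000000+0.000000i
d^4_{4,4}: single k=0 term ⇒ +0.000000;  D = +0.000000+0.000000i
Y_4^{m'}(θ=1.3647,φ=0.1154) and Σ D·Y over m':
  (+0.2547+0.9377i)·(+0.3637-0.1809i)  (+0.0895+0.2155i)·(+0.2260-0.0815i)  (+0.0185+0.0321i)·(-0.2205+0.0518i)  (+0.0027+0.0035i)·(-0.2548+0.0295i)  (+0.0003+0.0003i)·(+0.1909+0.0000i)  (+0.0000+0.0000i)·(+0.2548+0.0295i)  (+0.0000+0.0000i)·(-0.2205-0.0518i)  (+0.0000+0.0000i)·(-0.2260-0.0815i)  (+0.0000+0.0000i)·(+0.3637+0.1809i)
Y_4^4(R⁻¹ n̂) = +0.293623+0.329495i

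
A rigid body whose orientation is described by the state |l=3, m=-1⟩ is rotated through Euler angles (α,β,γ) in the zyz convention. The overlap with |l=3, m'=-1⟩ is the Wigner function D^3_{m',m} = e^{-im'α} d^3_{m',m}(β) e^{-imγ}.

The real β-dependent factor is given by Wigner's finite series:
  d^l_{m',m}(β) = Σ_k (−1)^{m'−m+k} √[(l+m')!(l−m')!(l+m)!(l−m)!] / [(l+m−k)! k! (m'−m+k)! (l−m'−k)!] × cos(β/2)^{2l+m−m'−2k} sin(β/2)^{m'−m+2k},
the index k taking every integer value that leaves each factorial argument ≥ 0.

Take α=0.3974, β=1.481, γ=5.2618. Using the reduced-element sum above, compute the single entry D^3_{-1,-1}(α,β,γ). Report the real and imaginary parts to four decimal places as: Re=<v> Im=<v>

First d^3_{-1,-1}(β=1.481), then the phase factors e^{-i(-1)α} and e^{-i(-1)γ}:
c=cos(1.481/2)=0.738131, s=sin(1.481/2)=0.674657; N=√[2·24·2·24]=48.000000
k∈{0,1,2} keeps every argument non-negative
  k=0: (−1)^0·48.0000/(48)·0.7381^6·0.6747^0 = +0.161734
  k=1: (−1)^1·48.0000/(6)·0.7381^4·0.6747^2 = -1.080913
  k=2: (−1)^2·48.0000/(8)·0.7381^2·0.6747^4 = +0.677253
d^3_{-1,-1}(1.481) = +0.161734 -1.080913 +0.677253 = -0.241926
Phases: e^{-i·(-1)·0.3974}=+0.922070+0.387022i, e^{-i·(-1)·5.2618}=+0.522185-0.852832i ⇒ D=-0.196336+0.141351i

Re=-0.1963 Im=0.1414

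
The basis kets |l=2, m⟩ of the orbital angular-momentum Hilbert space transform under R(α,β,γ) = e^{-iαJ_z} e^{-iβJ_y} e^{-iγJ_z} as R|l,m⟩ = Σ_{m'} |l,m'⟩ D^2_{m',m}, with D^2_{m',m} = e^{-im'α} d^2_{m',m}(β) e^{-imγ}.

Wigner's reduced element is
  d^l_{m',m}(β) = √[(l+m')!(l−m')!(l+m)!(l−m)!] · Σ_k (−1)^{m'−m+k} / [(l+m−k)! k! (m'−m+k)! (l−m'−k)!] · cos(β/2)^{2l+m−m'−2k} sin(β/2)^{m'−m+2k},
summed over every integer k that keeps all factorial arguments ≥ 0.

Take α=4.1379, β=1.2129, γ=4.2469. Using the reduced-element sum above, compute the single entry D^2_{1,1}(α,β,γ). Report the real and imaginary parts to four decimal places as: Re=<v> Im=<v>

Re=0.1023 Im=0.1743

D^2_{1,1}(4.1379,1.2129,4.2469) = e^{-i·1·4.1379}·d^2_{1,1}(1.2129)·e^{-i·1·4.2469}. Compute d first:
Half-angle: c=0.821677, s=0.569954. N=√(6·1·6·1)=6.000000
k∈{0,1} keeps every argument non-negative
  k=0: (−1)^0·6.0000/(6)·0.8217^4·0.5700^0 = +0.455831
  k=1: (−1)^1·6.0000/(2)·0.8217^2·0.5700^2 = -0.657965
d^2_{1,1}(1.2129) = +0.455831 -0.657965 = -0.202134
Attach z-rotation phases: D = e^{-i(1)(4.1379)}·(-0.202134)·e^{-i(1)(4.2469)} = +0.102328+0.174319i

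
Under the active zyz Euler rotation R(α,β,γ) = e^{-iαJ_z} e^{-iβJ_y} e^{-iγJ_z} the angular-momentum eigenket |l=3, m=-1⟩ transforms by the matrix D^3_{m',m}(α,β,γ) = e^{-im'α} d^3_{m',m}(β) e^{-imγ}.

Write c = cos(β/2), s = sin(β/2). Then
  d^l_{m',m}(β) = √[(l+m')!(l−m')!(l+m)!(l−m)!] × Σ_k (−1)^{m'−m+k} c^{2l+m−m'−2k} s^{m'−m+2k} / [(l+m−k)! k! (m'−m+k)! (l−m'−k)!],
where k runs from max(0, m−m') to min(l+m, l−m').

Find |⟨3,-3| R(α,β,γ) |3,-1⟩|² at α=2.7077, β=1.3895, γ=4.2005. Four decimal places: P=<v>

P=0.3056

D^3_{-3,-1}(2.7077,1.3895,4.2005) = e^{-i·-3·2.7077}·d^3_{-3,-1}(1.3895)·e^{-i·-1·4.2005}. Compute d first:
Half-angle: c=0.768214, s=0.640193. N=√(1·720·2·24)=185.903201
Admissible k: 2..2 (factorial args all ≥0)
  k=2: (−1)^0·185.9032/(48)·0.7682^4·0.6402^2 = +0.552836
d^3_{-3,-1}(1.3895) = +0.552836
|D^3_{-3,-1}|² = |d^3_{-3,-1}(β)|² = (+0.552836)² = 0.305628 (the z-rotation phases have unit modulus)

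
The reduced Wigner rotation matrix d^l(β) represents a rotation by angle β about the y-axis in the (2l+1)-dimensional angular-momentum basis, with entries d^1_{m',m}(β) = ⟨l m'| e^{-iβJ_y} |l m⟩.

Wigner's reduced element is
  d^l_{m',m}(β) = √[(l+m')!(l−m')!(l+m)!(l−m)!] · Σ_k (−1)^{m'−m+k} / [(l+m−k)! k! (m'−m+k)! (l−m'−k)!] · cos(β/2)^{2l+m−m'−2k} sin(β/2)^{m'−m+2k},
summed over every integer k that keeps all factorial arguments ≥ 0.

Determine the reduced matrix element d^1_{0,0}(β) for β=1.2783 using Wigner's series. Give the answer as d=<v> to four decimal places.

d=0.2883

d^1_{0,0}(β=1.2783) via Wigner's sum:
c=cos(1.2783/2)=0.802603, s=sin(1.2783/2)=0.596513; N=√[1·1·1·1]=1.000000
k: max(0,(0)−(0))=0 … min(1+(0),1−(0))=1
  k=0: (−1)^0·1.0000/(1)·0.8026^2·0.5965^0 = +0.644172
  k=1: (−1)^1·1.0000/(1)·0.8026^0·0.5965^2 = -0.355828
d^1_{0,0}(1.2783) = +0.644172 -0.355828 = +0.288343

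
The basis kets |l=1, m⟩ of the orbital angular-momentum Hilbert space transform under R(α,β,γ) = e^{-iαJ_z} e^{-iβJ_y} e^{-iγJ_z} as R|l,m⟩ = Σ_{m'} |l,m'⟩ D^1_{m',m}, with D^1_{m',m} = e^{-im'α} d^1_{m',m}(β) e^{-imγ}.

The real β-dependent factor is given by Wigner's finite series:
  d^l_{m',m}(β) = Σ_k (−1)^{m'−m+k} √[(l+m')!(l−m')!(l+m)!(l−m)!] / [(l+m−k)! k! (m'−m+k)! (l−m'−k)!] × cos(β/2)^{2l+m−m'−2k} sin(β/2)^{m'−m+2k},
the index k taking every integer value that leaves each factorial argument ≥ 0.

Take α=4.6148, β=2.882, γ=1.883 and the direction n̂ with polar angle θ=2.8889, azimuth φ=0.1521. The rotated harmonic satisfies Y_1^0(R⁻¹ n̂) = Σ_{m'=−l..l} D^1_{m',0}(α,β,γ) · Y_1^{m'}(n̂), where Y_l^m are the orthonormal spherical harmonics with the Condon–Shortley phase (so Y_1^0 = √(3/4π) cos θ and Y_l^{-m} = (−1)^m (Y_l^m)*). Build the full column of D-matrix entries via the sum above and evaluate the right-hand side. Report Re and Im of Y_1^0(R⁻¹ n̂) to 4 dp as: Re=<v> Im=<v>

Need the full column D^1_{m',0} for m'=−1..1 at α=4.6148, β=2.882, γ=1.883.
cos(β/2)=0.129432, sin(β/2)=0.991588
d^1_{-1,0}: single k=1 term ⇒ +0.181505;  D = -0.017685-0.180641i
d^1_{0,0}: k∈[0..1] ⇒ +0.016753 -0.983247 = -0.966495;  D = -0.966495+0.000000i
d^1_{1,0}: single k=0 term ⇒ -0.181505;  D = +0.017685-0.180641i
Y_1^{m'}(θ=2.8889,φ=0.1521) and Σ D·Y over m':
  (-0.0177-0.1806i)·(+0.0854-0.0131i)  (-0.9665+0.0000i)·(-0.4731+0.0000i)  (+0.0177-0.1806i)·(-0.0854-0.0131i)
Y_1^0(R⁻¹ n̂) = +0.449487+0.000000i

Re=0.4495 Im=0.0000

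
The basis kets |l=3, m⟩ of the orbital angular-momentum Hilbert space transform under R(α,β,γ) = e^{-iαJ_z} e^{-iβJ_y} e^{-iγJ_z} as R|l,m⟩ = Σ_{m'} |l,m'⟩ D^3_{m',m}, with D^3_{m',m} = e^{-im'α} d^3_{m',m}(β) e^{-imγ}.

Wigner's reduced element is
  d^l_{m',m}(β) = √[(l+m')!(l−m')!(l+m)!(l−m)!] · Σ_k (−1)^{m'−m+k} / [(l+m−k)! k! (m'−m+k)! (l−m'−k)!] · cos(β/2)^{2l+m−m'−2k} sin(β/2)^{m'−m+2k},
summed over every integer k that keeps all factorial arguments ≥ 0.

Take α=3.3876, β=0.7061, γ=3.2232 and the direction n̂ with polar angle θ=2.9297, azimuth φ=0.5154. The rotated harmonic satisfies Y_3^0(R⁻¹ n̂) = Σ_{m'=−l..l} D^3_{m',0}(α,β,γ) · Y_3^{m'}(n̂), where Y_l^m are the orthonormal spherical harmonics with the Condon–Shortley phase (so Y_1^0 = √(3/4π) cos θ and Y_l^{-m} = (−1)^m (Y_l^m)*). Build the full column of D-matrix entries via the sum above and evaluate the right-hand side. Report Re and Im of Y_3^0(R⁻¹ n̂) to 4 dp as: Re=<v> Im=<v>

Need the full column D^3_{m',0} for m'=−3..3 at α=3.3876, β=0.7061, γ=3.2232.
cos(β/2)=0.938323, sin(β/2)=0.345761
d^3_{-3,0}: single k=3 term ⇒ +0.152722;  D = -0.112984-0.102755i
d^3_{-2,0}: k∈[2..3] ⇒ +0.507600 -0.068924 = +0.438676;  D = +0.386642+0.207232i
d^3_{-1,0}: k∈[1..3] ⇒ +0.871220 -0.354893 +0.016063 = +0.532390;  D = -0.516361-0.129655i
d^3_{0,0}: k∈[0..3] ⇒ +0.682516 -0.834072 +0.113254 -0.001709 = -0.040012;  D = -0.040012+0.000000i
d^3_{1,0}: k∈[0..2] ⇒ -0.871220 +0.354893 -0.016063 = -0.532390;  D = +0.516361-0.129655i
d^3_{2,0}: k∈[0..1] ⇒ +0.507600 -0.068924 = +0.438676;  D = +0.386642-0.207232i
d^3_{3,0}: single k=0 term ⇒ -0.152722;  D = +0.112984-0.102755i
Y_3^{m'}(θ=2.9297,φ=0.5154) and Σ D·Y over m':
  (-0.1130-0.1028i)·(+0.0001-0.0039i)  (+0.3866+0.2072i)·(-0.0227+0.0379i)  (-0.5164-0.1297i)·(+0.2235-0.1266i)  (-0.0400+0.0000i)·(-0.6490+0.0000i)  (+0.5164-0.1297i)·(-0.2235-0.1266i)  (+0.3866-0.2072i)·(-0.0227-0.0379i)  (+0.1130-0.1028i)·(-0.0001-0.0039i)
Y_3^0(R⁻¹ n̂) = -0.271747-0.000000i

Re=-0.2717 Im=0.0000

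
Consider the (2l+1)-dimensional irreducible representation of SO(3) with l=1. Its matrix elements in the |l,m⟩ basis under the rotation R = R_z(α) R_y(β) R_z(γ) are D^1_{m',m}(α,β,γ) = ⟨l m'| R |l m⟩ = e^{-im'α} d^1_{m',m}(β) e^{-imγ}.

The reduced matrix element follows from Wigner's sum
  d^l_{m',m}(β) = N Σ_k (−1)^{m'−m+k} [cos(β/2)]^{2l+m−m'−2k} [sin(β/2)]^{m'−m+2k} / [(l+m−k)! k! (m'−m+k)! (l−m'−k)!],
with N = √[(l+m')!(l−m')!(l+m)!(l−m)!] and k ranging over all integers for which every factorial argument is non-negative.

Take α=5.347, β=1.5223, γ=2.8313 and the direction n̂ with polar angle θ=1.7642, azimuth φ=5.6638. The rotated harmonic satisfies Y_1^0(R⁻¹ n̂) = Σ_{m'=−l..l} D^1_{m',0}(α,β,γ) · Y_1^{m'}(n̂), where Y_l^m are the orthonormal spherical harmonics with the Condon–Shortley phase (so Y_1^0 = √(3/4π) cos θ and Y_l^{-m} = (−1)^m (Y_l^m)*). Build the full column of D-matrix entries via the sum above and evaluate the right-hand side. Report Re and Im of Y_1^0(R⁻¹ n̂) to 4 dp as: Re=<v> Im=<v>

Need the full column D^1_{m',0} for m'=−1..1 at α=5.347, β=1.5223, γ=2.8313.
cos(β/2)=0.724043, sin(β/2)=0.689755
d^1_{-1,0}: single k=1 term ⇒ +0.706275;  D = +0.418725-0.568765i
d^1_{0,0}: k∈[0..1] ⇒ +0.524239 -0.475761 = +0.048477;  D = +0.048477+0.000000i
d^1_{1,0}: single k=0 term ⇒ -0.706275;  D = -0.418725-0.568765i
Y_1^{m'}(θ=1.7642,φ=5.6638) and Σ D·Y over m':
  (+0.4187-0.5688i)·(+0.2761+0.1968i)  (+0.0485+0.0000i)·(-0.0939+0.0000i)  (-0.4187-0.5688i)·(-0.2761+0.1968i)
Y_1^0(R⁻¹ n̂) = +0.450544+0.000000i

Re=0.4505 Im=0.0000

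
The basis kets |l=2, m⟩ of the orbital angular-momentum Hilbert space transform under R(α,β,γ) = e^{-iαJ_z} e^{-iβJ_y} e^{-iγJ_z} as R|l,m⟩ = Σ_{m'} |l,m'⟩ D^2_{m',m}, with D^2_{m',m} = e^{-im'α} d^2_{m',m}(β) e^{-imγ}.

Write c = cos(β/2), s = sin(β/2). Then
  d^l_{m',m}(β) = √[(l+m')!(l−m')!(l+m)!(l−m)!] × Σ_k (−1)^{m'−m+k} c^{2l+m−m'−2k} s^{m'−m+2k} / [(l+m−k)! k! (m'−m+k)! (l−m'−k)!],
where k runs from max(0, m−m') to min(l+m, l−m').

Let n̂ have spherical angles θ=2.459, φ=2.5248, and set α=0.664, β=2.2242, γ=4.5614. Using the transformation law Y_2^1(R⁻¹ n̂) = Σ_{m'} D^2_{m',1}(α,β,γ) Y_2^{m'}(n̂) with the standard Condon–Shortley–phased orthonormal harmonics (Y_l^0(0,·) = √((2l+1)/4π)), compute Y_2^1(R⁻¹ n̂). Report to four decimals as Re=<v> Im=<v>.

Re=0.1793 Im=-0.1590

Need the full column D^2_{m',1} for m'=−2..2 at α=0.664, β=2.2242, γ=4.5614.
cos(β/2)=0.442780, sin(β/2)=0.896630
d^2_{-2,1}: single k=3 term ⇒ +0.638349;  D = -0.635661+0.058523i
d^2_{-1,1}: k∈[2..3] ⇒ +0.472850 -0.646330 = -0.173480;  D = +0.126244-0.118986i
d^2_{0,1}: k∈[1..2] ⇒ +0.190657 -0.781815 = -0.591158;  D = +0.088920-0.584432i
d^2_{1,1}: k∈[0..1] ⇒ +0.038437 -0.472850 = -0.434413;  D = -0.213211-0.378491i
d^2_{2,1}: single k=0 term ⇒ -0.155670;  D = -0.143756-0.059729i
Y_2^{m'}(θ=2.459,φ=2.5248) and Σ D·Y over m':
  (-0.6357+0.0585i)·(+0.0509+0.1450i)  (+0.1262-0.1190i)·(+0.3085+0.2187i)  (+0.0889-0.5844i)·(+0.2543+0.0000i)  (-0.2132-0.3785i)·(-0.3085+0.2187i)  (-0.1438-0.0597i)·(+0.0509-0.1450i)
Y_2^1(R⁻¹ n̂) = +0.179340-0.158997i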